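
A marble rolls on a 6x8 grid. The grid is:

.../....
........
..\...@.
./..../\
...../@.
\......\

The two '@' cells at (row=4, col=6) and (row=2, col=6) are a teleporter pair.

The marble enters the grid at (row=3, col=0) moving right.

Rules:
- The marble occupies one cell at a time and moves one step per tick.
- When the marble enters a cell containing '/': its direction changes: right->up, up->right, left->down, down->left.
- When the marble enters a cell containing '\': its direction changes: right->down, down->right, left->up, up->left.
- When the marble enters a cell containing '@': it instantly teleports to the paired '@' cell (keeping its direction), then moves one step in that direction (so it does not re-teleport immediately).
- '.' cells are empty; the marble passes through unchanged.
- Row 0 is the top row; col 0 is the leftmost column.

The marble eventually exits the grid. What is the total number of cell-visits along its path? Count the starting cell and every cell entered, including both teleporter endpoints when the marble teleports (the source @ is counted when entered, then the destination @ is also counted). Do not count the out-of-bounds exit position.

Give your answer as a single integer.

Answer: 5

Derivation:
Step 1: enter (3,0), '.' pass, move right to (3,1)
Step 2: enter (3,1), '/' deflects right->up, move up to (2,1)
Step 3: enter (2,1), '.' pass, move up to (1,1)
Step 4: enter (1,1), '.' pass, move up to (0,1)
Step 5: enter (0,1), '.' pass, move up to (-1,1)
Step 6: at (-1,1) — EXIT via top edge, pos 1
Path length (cell visits): 5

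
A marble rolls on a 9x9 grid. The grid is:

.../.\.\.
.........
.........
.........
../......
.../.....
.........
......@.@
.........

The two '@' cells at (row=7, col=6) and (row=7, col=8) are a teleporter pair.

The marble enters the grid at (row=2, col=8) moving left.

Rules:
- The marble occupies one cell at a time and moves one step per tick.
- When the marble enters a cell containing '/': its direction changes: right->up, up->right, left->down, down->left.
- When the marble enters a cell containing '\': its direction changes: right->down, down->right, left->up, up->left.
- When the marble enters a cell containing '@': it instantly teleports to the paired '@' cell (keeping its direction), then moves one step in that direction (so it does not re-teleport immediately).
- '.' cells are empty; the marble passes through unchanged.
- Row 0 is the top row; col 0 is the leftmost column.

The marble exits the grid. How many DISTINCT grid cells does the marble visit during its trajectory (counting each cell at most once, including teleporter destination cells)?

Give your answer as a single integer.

Step 1: enter (2,8), '.' pass, move left to (2,7)
Step 2: enter (2,7), '.' pass, move left to (2,6)
Step 3: enter (2,6), '.' pass, move left to (2,5)
Step 4: enter (2,5), '.' pass, move left to (2,4)
Step 5: enter (2,4), '.' pass, move left to (2,3)
Step 6: enter (2,3), '.' pass, move left to (2,2)
Step 7: enter (2,2), '.' pass, move left to (2,1)
Step 8: enter (2,1), '.' pass, move left to (2,0)
Step 9: enter (2,0), '.' pass, move left to (2,-1)
Step 10: at (2,-1) — EXIT via left edge, pos 2
Distinct cells visited: 9 (path length 9)

Answer: 9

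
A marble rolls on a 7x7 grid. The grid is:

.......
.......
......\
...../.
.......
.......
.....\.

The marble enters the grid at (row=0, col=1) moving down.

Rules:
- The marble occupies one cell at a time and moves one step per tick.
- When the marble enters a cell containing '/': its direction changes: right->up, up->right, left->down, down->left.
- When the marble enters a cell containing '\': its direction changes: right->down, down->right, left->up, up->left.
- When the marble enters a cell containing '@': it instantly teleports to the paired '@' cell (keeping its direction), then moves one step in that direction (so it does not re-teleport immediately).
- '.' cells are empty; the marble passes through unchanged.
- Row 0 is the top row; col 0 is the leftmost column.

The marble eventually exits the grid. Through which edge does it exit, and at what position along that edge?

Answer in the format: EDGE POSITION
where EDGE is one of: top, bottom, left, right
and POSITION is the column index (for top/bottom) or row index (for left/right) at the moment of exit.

Step 1: enter (0,1), '.' pass, move down to (1,1)
Step 2: enter (1,1), '.' pass, move down to (2,1)
Step 3: enter (2,1), '.' pass, move down to (3,1)
Step 4: enter (3,1), '.' pass, move down to (4,1)
Step 5: enter (4,1), '.' pass, move down to (5,1)
Step 6: enter (5,1), '.' pass, move down to (6,1)
Step 7: enter (6,1), '.' pass, move down to (7,1)
Step 8: at (7,1) — EXIT via bottom edge, pos 1

Answer: bottom 1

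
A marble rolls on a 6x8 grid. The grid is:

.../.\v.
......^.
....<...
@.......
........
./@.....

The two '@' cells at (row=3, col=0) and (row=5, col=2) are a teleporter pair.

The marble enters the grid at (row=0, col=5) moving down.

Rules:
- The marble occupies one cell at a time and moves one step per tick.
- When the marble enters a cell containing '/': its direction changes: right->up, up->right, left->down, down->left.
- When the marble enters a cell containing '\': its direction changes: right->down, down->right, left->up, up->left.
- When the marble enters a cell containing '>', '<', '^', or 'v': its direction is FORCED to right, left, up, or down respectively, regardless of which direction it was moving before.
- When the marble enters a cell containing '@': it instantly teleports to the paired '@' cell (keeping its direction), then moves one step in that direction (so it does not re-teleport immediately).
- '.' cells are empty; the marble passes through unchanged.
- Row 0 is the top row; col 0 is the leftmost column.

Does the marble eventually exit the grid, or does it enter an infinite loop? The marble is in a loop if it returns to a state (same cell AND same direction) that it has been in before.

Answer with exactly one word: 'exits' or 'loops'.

Answer: loops

Derivation:
Step 1: enter (0,5), '\' deflects down->right, move right to (0,6)
Step 2: enter (0,6), 'v' forces right->down, move down to (1,6)
Step 3: enter (1,6), '^' forces down->up, move up to (0,6)
Step 4: enter (0,6), 'v' forces up->down, move down to (1,6)
Step 5: at (1,6) dir=down — LOOP DETECTED (seen before)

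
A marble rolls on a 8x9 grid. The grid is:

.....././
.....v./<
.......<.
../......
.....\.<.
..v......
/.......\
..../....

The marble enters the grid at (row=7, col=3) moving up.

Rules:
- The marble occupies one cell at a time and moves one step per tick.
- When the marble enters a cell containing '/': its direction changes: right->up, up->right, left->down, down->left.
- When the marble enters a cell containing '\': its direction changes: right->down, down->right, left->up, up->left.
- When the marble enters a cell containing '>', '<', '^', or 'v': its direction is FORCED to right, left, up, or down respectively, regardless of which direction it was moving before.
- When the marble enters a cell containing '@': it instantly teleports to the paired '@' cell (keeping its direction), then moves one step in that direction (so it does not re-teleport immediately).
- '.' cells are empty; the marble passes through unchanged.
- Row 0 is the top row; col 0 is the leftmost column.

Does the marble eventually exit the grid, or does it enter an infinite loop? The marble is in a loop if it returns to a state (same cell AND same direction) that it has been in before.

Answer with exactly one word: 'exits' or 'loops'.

Answer: exits

Derivation:
Step 1: enter (7,3), '.' pass, move up to (6,3)
Step 2: enter (6,3), '.' pass, move up to (5,3)
Step 3: enter (5,3), '.' pass, move up to (4,3)
Step 4: enter (4,3), '.' pass, move up to (3,3)
Step 5: enter (3,3), '.' pass, move up to (2,3)
Step 6: enter (2,3), '.' pass, move up to (1,3)
Step 7: enter (1,3), '.' pass, move up to (0,3)
Step 8: enter (0,3), '.' pass, move up to (-1,3)
Step 9: at (-1,3) — EXIT via top edge, pos 3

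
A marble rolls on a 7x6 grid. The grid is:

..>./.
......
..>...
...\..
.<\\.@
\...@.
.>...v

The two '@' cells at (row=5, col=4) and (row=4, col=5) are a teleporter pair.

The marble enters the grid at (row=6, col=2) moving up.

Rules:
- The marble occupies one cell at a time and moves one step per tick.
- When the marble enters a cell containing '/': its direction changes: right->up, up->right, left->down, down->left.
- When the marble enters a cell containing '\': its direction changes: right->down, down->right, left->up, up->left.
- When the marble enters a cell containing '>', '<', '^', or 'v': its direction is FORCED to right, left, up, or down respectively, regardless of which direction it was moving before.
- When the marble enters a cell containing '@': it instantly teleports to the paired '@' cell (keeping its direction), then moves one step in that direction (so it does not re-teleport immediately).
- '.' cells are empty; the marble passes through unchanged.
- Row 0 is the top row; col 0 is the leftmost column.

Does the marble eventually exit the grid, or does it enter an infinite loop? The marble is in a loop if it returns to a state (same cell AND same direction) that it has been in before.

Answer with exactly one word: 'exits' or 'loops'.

Step 1: enter (6,2), '.' pass, move up to (5,2)
Step 2: enter (5,2), '.' pass, move up to (4,2)
Step 3: enter (4,2), '\' deflects up->left, move left to (4,1)
Step 4: enter (4,1), '<' forces left->left, move left to (4,0)
Step 5: enter (4,0), '.' pass, move left to (4,-1)
Step 6: at (4,-1) — EXIT via left edge, pos 4

Answer: exits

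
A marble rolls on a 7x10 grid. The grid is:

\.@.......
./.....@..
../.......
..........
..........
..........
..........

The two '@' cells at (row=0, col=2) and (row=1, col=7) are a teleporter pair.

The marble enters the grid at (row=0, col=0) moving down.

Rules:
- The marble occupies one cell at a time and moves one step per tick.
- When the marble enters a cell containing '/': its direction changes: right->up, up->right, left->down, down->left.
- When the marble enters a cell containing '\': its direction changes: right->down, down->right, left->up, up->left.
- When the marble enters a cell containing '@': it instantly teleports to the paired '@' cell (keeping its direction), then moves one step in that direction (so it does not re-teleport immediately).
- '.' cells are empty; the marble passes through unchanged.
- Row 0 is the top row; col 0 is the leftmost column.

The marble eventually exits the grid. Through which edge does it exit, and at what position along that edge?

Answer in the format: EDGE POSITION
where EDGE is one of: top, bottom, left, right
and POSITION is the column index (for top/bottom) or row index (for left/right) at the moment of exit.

Step 1: enter (0,0), '\' deflects down->right, move right to (0,1)
Step 2: enter (0,1), '.' pass, move right to (0,2)
Step 3: enter (0,2), '@' teleport (0,2)->(1,7), also enter (1,7), move right to (1,8)
Step 4: enter (1,8), '.' pass, move right to (1,9)
Step 5: enter (1,9), '.' pass, move right to (1,10)
Step 6: at (1,10) — EXIT via right edge, pos 1

Answer: right 1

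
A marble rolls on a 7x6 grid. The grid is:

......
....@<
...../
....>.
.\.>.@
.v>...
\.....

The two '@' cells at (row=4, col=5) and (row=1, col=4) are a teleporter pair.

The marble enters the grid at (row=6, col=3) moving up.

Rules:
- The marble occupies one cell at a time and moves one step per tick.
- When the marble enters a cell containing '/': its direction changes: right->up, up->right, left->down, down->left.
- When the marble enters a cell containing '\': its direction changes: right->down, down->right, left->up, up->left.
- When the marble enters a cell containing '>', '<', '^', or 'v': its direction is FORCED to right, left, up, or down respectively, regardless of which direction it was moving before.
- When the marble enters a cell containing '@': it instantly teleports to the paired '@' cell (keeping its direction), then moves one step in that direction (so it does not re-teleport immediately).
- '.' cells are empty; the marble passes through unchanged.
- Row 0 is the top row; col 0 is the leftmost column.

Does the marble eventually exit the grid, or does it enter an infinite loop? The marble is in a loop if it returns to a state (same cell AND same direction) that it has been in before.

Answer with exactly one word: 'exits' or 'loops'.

Answer: loops

Derivation:
Step 1: enter (6,3), '.' pass, move up to (5,3)
Step 2: enter (5,3), '.' pass, move up to (4,3)
Step 3: enter (4,3), '>' forces up->right, move right to (4,4)
Step 4: enter (4,4), '.' pass, move right to (4,5)
Step 5: enter (4,5), '@' teleport (4,5)->(1,4), also enter (1,4), move right to (1,5)
Step 6: enter (1,5), '<' forces right->left, move left to (1,4)
Step 7: enter (1,4), '@' teleport (1,4)->(4,5), also enter (4,5), move left to (4,4)
Step 8: enter (4,4), '.' pass, move left to (4,3)
Step 9: enter (4,3), '>' forces left->right, move right to (4,4)
Step 10: at (4,4) dir=right — LOOP DETECTED (seen before)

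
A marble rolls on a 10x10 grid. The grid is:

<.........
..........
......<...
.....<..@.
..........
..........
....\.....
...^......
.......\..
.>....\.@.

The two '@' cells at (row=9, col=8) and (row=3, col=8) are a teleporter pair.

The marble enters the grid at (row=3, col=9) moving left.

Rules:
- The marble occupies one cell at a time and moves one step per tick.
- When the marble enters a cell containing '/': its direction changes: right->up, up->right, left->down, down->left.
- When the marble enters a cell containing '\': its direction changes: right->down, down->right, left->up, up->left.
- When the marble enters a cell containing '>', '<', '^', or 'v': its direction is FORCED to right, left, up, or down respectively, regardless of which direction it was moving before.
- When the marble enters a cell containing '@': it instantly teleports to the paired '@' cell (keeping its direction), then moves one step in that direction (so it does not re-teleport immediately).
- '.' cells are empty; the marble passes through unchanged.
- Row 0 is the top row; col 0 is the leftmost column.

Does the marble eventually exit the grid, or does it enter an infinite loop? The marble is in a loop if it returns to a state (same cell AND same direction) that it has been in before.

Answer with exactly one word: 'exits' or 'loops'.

Answer: exits

Derivation:
Step 1: enter (3,9), '.' pass, move left to (3,8)
Step 2: enter (3,8), '@' teleport (3,8)->(9,8), also enter (9,8), move left to (9,7)
Step 3: enter (9,7), '.' pass, move left to (9,6)
Step 4: enter (9,6), '\' deflects left->up, move up to (8,6)
Step 5: enter (8,6), '.' pass, move up to (7,6)
Step 6: enter (7,6), '.' pass, move up to (6,6)
Step 7: enter (6,6), '.' pass, move up to (5,6)
Step 8: enter (5,6), '.' pass, move up to (4,6)
Step 9: enter (4,6), '.' pass, move up to (3,6)
Step 10: enter (3,6), '.' pass, move up to (2,6)
Step 11: enter (2,6), '<' forces up->left, move left to (2,5)
Step 12: enter (2,5), '.' pass, move left to (2,4)
Step 13: enter (2,4), '.' pass, move left to (2,3)
Step 14: enter (2,3), '.' pass, move left to (2,2)
Step 15: enter (2,2), '.' pass, move left to (2,1)
Step 16: enter (2,1), '.' pass, move left to (2,0)
Step 17: enter (2,0), '.' pass, move left to (2,-1)
Step 18: at (2,-1) — EXIT via left edge, pos 2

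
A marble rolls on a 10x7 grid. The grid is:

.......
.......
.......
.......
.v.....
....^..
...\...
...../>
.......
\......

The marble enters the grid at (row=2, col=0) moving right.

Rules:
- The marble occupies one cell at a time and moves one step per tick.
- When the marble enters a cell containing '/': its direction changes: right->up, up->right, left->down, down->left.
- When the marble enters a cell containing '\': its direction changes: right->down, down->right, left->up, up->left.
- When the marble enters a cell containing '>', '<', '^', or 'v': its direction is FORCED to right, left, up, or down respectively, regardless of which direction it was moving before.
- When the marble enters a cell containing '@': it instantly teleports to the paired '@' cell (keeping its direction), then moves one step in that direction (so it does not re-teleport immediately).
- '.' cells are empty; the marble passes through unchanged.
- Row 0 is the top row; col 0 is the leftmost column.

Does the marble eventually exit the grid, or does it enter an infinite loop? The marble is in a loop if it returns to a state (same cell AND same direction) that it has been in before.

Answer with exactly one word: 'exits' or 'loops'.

Step 1: enter (2,0), '.' pass, move right to (2,1)
Step 2: enter (2,1), '.' pass, move right to (2,2)
Step 3: enter (2,2), '.' pass, move right to (2,3)
Step 4: enter (2,3), '.' pass, move right to (2,4)
Step 5: enter (2,4), '.' pass, move right to (2,5)
Step 6: enter (2,5), '.' pass, move right to (2,6)
Step 7: enter (2,6), '.' pass, move right to (2,7)
Step 8: at (2,7) — EXIT via right edge, pos 2

Answer: exits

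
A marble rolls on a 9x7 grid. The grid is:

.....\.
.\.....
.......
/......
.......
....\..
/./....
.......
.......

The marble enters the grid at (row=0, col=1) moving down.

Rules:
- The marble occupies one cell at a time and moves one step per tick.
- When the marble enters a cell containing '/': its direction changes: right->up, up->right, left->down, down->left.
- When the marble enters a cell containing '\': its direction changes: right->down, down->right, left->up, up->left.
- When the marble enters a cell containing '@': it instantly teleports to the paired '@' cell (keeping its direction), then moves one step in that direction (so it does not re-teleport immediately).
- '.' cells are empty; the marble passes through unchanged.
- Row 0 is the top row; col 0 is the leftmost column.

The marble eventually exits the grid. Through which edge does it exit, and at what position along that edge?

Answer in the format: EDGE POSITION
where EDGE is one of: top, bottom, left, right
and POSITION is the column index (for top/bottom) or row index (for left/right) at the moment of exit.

Step 1: enter (0,1), '.' pass, move down to (1,1)
Step 2: enter (1,1), '\' deflects down->right, move right to (1,2)
Step 3: enter (1,2), '.' pass, move right to (1,3)
Step 4: enter (1,3), '.' pass, move right to (1,4)
Step 5: enter (1,4), '.' pass, move right to (1,5)
Step 6: enter (1,5), '.' pass, move right to (1,6)
Step 7: enter (1,6), '.' pass, move right to (1,7)
Step 8: at (1,7) — EXIT via right edge, pos 1

Answer: right 1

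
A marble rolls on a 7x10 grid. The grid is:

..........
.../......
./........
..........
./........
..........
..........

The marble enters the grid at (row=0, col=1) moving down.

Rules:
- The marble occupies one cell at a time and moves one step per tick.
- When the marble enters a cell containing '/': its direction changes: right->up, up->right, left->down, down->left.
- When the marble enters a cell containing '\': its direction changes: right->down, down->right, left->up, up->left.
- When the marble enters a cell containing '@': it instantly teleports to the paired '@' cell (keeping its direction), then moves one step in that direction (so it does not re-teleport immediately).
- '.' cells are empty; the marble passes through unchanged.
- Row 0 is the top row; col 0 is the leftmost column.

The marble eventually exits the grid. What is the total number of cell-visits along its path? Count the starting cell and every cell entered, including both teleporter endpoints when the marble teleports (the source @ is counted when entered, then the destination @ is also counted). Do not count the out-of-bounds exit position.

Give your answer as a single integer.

Step 1: enter (0,1), '.' pass, move down to (1,1)
Step 2: enter (1,1), '.' pass, move down to (2,1)
Step 3: enter (2,1), '/' deflects down->left, move left to (2,0)
Step 4: enter (2,0), '.' pass, move left to (2,-1)
Step 5: at (2,-1) — EXIT via left edge, pos 2
Path length (cell visits): 4

Answer: 4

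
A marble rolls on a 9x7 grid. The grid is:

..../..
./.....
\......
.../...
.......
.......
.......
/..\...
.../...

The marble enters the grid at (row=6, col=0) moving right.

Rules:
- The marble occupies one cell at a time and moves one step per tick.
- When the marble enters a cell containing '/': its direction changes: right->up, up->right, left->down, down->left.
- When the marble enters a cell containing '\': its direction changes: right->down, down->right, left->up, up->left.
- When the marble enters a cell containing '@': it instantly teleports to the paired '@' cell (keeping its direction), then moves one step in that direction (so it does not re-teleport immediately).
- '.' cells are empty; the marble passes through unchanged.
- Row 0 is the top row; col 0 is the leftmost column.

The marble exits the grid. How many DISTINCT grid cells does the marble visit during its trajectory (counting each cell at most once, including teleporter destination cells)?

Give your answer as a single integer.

Step 1: enter (6,0), '.' pass, move right to (6,1)
Step 2: enter (6,1), '.' pass, move right to (6,2)
Step 3: enter (6,2), '.' pass, move right to (6,3)
Step 4: enter (6,3), '.' pass, move right to (6,4)
Step 5: enter (6,4), '.' pass, move right to (6,5)
Step 6: enter (6,5), '.' pass, move right to (6,6)
Step 7: enter (6,6), '.' pass, move right to (6,7)
Step 8: at (6,7) — EXIT via right edge, pos 6
Distinct cells visited: 7 (path length 7)

Answer: 7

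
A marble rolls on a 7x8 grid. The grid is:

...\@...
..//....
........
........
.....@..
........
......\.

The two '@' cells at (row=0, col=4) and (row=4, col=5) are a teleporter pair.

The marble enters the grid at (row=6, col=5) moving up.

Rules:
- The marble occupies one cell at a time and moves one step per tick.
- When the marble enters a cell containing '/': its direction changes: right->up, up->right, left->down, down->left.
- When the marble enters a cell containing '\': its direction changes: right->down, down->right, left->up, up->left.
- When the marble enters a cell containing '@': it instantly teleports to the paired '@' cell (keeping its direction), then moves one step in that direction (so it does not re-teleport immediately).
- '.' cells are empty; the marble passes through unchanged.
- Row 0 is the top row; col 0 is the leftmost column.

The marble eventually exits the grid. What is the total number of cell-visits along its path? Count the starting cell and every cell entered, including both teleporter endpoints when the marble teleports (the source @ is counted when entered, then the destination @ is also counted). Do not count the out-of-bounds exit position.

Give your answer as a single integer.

Step 1: enter (6,5), '.' pass, move up to (5,5)
Step 2: enter (5,5), '.' pass, move up to (4,5)
Step 3: enter (4,5), '@' teleport (4,5)->(0,4), also enter (0,4), move up to (-1,4)
Step 4: at (-1,4) — EXIT via top edge, pos 4
Path length (cell visits): 4

Answer: 4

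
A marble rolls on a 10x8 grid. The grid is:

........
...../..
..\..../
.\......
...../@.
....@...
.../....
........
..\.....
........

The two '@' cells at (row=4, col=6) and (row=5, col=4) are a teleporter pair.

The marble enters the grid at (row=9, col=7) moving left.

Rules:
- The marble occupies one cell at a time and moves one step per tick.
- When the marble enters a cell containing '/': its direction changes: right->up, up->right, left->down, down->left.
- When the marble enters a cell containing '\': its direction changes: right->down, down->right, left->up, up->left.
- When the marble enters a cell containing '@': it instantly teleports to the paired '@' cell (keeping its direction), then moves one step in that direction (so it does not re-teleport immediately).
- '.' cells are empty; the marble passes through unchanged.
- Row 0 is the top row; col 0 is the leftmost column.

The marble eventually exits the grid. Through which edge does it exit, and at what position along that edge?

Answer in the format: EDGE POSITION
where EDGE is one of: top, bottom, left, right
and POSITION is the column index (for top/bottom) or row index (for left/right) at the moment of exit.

Answer: left 9

Derivation:
Step 1: enter (9,7), '.' pass, move left to (9,6)
Step 2: enter (9,6), '.' pass, move left to (9,5)
Step 3: enter (9,5), '.' pass, move left to (9,4)
Step 4: enter (9,4), '.' pass, move left to (9,3)
Step 5: enter (9,3), '.' pass, move left to (9,2)
Step 6: enter (9,2), '.' pass, move left to (9,1)
Step 7: enter (9,1), '.' pass, move left to (9,0)
Step 8: enter (9,0), '.' pass, move left to (9,-1)
Step 9: at (9,-1) — EXIT via left edge, pos 9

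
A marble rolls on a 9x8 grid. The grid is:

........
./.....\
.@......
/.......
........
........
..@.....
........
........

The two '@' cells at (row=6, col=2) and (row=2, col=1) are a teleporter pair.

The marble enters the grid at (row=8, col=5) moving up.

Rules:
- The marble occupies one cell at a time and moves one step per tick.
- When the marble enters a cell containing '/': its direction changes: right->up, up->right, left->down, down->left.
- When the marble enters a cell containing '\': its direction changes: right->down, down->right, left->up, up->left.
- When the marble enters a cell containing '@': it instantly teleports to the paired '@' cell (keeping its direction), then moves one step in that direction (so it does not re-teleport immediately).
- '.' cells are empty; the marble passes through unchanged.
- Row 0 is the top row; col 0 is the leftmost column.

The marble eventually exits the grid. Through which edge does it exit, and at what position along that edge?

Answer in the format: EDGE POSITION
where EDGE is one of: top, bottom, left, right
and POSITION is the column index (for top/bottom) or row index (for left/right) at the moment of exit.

Step 1: enter (8,5), '.' pass, move up to (7,5)
Step 2: enter (7,5), '.' pass, move up to (6,5)
Step 3: enter (6,5), '.' pass, move up to (5,5)
Step 4: enter (5,5), '.' pass, move up to (4,5)
Step 5: enter (4,5), '.' pass, move up to (3,5)
Step 6: enter (3,5), '.' pass, move up to (2,5)
Step 7: enter (2,5), '.' pass, move up to (1,5)
Step 8: enter (1,5), '.' pass, move up to (0,5)
Step 9: enter (0,5), '.' pass, move up to (-1,5)
Step 10: at (-1,5) — EXIT via top edge, pos 5

Answer: top 5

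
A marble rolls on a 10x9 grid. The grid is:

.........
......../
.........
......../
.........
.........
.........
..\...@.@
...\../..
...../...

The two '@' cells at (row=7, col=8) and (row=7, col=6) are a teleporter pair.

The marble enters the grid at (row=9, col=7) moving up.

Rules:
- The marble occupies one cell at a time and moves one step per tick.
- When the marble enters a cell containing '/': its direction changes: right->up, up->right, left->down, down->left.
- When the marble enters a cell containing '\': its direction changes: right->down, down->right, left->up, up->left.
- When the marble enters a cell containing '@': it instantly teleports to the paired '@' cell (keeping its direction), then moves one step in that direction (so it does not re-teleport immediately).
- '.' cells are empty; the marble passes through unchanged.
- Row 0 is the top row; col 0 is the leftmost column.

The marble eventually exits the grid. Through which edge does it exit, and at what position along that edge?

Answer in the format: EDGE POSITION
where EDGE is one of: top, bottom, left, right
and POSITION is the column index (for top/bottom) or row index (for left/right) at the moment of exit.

Answer: top 7

Derivation:
Step 1: enter (9,7), '.' pass, move up to (8,7)
Step 2: enter (8,7), '.' pass, move up to (7,7)
Step 3: enter (7,7), '.' pass, move up to (6,7)
Step 4: enter (6,7), '.' pass, move up to (5,7)
Step 5: enter (5,7), '.' pass, move up to (4,7)
Step 6: enter (4,7), '.' pass, move up to (3,7)
Step 7: enter (3,7), '.' pass, move up to (2,7)
Step 8: enter (2,7), '.' pass, move up to (1,7)
Step 9: enter (1,7), '.' pass, move up to (0,7)
Step 10: enter (0,7), '.' pass, move up to (-1,7)
Step 11: at (-1,7) — EXIT via top edge, pos 7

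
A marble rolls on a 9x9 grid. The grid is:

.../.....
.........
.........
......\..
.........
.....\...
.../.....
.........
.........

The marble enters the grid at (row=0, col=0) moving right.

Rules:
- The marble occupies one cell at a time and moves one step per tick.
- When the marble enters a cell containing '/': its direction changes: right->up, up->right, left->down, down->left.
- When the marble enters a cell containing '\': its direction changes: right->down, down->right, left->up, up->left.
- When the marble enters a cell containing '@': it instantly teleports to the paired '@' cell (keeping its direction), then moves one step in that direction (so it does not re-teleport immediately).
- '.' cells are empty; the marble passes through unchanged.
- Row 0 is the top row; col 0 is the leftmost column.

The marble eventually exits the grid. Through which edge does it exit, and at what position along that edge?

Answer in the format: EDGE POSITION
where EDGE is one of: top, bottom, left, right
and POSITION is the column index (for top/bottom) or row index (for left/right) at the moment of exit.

Answer: top 3

Derivation:
Step 1: enter (0,0), '.' pass, move right to (0,1)
Step 2: enter (0,1), '.' pass, move right to (0,2)
Step 3: enter (0,2), '.' pass, move right to (0,3)
Step 4: enter (0,3), '/' deflects right->up, move up to (-1,3)
Step 5: at (-1,3) — EXIT via top edge, pos 3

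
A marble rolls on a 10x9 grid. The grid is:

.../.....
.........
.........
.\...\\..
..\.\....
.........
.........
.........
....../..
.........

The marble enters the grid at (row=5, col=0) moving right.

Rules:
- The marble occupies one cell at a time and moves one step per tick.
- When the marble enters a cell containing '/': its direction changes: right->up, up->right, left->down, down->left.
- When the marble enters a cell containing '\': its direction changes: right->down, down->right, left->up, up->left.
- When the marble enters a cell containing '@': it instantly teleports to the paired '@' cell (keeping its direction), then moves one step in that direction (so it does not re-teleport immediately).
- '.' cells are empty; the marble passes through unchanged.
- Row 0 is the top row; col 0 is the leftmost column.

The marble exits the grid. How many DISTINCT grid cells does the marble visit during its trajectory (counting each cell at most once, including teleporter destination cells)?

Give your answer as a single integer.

Step 1: enter (5,0), '.' pass, move right to (5,1)
Step 2: enter (5,1), '.' pass, move right to (5,2)
Step 3: enter (5,2), '.' pass, move right to (5,3)
Step 4: enter (5,3), '.' pass, move right to (5,4)
Step 5: enter (5,4), '.' pass, move right to (5,5)
Step 6: enter (5,5), '.' pass, move right to (5,6)
Step 7: enter (5,6), '.' pass, move right to (5,7)
Step 8: enter (5,7), '.' pass, move right to (5,8)
Step 9: enter (5,8), '.' pass, move right to (5,9)
Step 10: at (5,9) — EXIT via right edge, pos 5
Distinct cells visited: 9 (path length 9)

Answer: 9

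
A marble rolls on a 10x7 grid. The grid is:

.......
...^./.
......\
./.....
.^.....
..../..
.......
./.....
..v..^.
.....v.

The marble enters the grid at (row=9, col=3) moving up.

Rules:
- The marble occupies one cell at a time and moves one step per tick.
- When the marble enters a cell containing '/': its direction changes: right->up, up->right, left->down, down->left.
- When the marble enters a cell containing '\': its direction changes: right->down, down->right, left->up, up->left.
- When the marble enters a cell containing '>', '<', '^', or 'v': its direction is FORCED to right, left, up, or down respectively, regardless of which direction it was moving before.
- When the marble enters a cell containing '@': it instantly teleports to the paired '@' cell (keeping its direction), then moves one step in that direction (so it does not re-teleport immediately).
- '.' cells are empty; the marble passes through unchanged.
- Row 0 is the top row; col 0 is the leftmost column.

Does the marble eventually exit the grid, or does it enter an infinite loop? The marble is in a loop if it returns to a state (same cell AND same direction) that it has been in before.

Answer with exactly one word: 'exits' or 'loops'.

Answer: exits

Derivation:
Step 1: enter (9,3), '.' pass, move up to (8,3)
Step 2: enter (8,3), '.' pass, move up to (7,3)
Step 3: enter (7,3), '.' pass, move up to (6,3)
Step 4: enter (6,3), '.' pass, move up to (5,3)
Step 5: enter (5,3), '.' pass, move up to (4,3)
Step 6: enter (4,3), '.' pass, move up to (3,3)
Step 7: enter (3,3), '.' pass, move up to (2,3)
Step 8: enter (2,3), '.' pass, move up to (1,3)
Step 9: enter (1,3), '^' forces up->up, move up to (0,3)
Step 10: enter (0,3), '.' pass, move up to (-1,3)
Step 11: at (-1,3) — EXIT via top edge, pos 3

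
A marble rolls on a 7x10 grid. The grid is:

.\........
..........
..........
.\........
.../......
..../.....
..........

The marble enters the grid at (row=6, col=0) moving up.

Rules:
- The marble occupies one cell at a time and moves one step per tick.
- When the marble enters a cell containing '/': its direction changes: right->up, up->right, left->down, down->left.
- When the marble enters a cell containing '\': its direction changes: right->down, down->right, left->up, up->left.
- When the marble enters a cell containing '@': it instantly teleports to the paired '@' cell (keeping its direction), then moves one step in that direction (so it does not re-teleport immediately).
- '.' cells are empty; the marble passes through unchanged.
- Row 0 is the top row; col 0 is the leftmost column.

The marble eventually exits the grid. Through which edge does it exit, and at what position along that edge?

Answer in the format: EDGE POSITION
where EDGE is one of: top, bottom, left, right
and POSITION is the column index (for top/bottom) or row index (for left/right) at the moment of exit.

Step 1: enter (6,0), '.' pass, move up to (5,0)
Step 2: enter (5,0), '.' pass, move up to (4,0)
Step 3: enter (4,0), '.' pass, move up to (3,0)
Step 4: enter (3,0), '.' pass, move up to (2,0)
Step 5: enter (2,0), '.' pass, move up to (1,0)
Step 6: enter (1,0), '.' pass, move up to (0,0)
Step 7: enter (0,0), '.' pass, move up to (-1,0)
Step 8: at (-1,0) — EXIT via top edge, pos 0

Answer: top 0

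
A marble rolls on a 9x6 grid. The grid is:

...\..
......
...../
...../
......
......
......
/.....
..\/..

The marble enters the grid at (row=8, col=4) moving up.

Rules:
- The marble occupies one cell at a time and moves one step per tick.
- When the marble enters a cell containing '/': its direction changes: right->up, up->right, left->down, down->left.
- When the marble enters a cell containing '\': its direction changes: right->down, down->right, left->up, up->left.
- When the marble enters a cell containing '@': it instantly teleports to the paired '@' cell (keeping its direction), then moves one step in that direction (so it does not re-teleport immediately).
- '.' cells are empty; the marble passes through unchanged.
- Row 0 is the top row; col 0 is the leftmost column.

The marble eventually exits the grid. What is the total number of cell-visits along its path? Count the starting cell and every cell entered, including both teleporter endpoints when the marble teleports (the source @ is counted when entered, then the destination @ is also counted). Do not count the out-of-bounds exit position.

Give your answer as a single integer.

Step 1: enter (8,4), '.' pass, move up to (7,4)
Step 2: enter (7,4), '.' pass, move up to (6,4)
Step 3: enter (6,4), '.' pass, move up to (5,4)
Step 4: enter (5,4), '.' pass, move up to (4,4)
Step 5: enter (4,4), '.' pass, move up to (3,4)
Step 6: enter (3,4), '.' pass, move up to (2,4)
Step 7: enter (2,4), '.' pass, move up to (1,4)
Step 8: enter (1,4), '.' pass, move up to (0,4)
Step 9: enter (0,4), '.' pass, move up to (-1,4)
Step 10: at (-1,4) — EXIT via top edge, pos 4
Path length (cell visits): 9

Answer: 9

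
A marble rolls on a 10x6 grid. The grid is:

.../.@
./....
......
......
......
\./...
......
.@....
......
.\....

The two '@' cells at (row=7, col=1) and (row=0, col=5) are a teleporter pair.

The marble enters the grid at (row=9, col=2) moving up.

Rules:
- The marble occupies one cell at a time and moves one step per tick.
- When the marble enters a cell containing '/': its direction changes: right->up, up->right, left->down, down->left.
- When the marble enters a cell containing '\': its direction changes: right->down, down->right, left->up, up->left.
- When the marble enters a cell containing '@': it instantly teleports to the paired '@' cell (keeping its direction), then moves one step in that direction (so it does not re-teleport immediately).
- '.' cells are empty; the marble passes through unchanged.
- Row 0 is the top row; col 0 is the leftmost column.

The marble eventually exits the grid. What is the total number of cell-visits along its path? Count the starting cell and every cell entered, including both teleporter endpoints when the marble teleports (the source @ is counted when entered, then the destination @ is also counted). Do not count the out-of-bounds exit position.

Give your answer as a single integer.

Answer: 8

Derivation:
Step 1: enter (9,2), '.' pass, move up to (8,2)
Step 2: enter (8,2), '.' pass, move up to (7,2)
Step 3: enter (7,2), '.' pass, move up to (6,2)
Step 4: enter (6,2), '.' pass, move up to (5,2)
Step 5: enter (5,2), '/' deflects up->right, move right to (5,3)
Step 6: enter (5,3), '.' pass, move right to (5,4)
Step 7: enter (5,4), '.' pass, move right to (5,5)
Step 8: enter (5,5), '.' pass, move right to (5,6)
Step 9: at (5,6) — EXIT via right edge, pos 5
Path length (cell visits): 8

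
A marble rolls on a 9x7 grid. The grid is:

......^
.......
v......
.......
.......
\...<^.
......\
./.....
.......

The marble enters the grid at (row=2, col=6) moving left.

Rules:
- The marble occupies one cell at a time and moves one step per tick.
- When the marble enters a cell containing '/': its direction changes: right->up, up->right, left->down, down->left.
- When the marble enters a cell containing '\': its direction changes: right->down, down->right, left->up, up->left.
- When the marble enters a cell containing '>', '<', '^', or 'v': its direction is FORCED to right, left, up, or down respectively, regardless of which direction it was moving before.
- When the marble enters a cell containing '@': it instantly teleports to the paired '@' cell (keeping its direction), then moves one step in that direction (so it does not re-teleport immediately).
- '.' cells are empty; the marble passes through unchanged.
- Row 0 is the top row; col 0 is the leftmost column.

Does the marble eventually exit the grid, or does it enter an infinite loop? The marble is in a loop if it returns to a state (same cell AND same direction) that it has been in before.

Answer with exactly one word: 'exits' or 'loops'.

Answer: loops

Derivation:
Step 1: enter (2,6), '.' pass, move left to (2,5)
Step 2: enter (2,5), '.' pass, move left to (2,4)
Step 3: enter (2,4), '.' pass, move left to (2,3)
Step 4: enter (2,3), '.' pass, move left to (2,2)
Step 5: enter (2,2), '.' pass, move left to (2,1)
Step 6: enter (2,1), '.' pass, move left to (2,0)
Step 7: enter (2,0), 'v' forces left->down, move down to (3,0)
Step 8: enter (3,0), '.' pass, move down to (4,0)
Step 9: enter (4,0), '.' pass, move down to (5,0)
Step 10: enter (5,0), '\' deflects down->right, move right to (5,1)
Step 11: enter (5,1), '.' pass, move right to (5,2)
Step 12: enter (5,2), '.' pass, move right to (5,3)
Step 13: enter (5,3), '.' pass, move right to (5,4)
Step 14: enter (5,4), '<' forces right->left, move left to (5,3)
Step 15: enter (5,3), '.' pass, move left to (5,2)
Step 16: enter (5,2), '.' pass, move left to (5,1)
Step 17: enter (5,1), '.' pass, move left to (5,0)
Step 18: enter (5,0), '\' deflects left->up, move up to (4,0)
Step 19: enter (4,0), '.' pass, move up to (3,0)
Step 20: enter (3,0), '.' pass, move up to (2,0)
Step 21: enter (2,0), 'v' forces up->down, move down to (3,0)
Step 22: at (3,0) dir=down — LOOP DETECTED (seen before)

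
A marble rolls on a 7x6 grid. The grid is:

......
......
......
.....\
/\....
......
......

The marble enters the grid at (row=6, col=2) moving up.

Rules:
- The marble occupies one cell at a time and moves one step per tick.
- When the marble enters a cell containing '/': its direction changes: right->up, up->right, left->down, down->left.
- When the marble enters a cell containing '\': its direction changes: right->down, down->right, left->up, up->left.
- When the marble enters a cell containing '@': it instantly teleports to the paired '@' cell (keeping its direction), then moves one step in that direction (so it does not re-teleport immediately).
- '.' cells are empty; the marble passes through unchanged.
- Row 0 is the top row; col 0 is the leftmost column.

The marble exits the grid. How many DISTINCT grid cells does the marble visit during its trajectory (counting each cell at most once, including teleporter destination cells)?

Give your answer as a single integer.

Step 1: enter (6,2), '.' pass, move up to (5,2)
Step 2: enter (5,2), '.' pass, move up to (4,2)
Step 3: enter (4,2), '.' pass, move up to (3,2)
Step 4: enter (3,2), '.' pass, move up to (2,2)
Step 5: enter (2,2), '.' pass, move up to (1,2)
Step 6: enter (1,2), '.' pass, move up to (0,2)
Step 7: enter (0,2), '.' pass, move up to (-1,2)
Step 8: at (-1,2) — EXIT via top edge, pos 2
Distinct cells visited: 7 (path length 7)

Answer: 7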